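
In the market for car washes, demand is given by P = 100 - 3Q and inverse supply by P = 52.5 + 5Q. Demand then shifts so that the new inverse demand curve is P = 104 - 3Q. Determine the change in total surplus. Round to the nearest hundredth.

Initial equilibrium: Q_0 = 5.9375, P_0 = 82.1875; CS_0 = (1/2)(5.9375)(17.8125) = 52.8809, PS_0 = (1/2)(5.9375)(29.6875) = 88.1348.
New equilibrium: 104 - 3Q = 52.5 + 5Q gives Q_1 = 6.4375, P_1 = 84.6875; CS_1 = 62.1621, PS_1 = 103.6035.
Change in total surplus = (62.1621 + 103.6035) - (52.8809 + 88.1348) = 24.75.

24.75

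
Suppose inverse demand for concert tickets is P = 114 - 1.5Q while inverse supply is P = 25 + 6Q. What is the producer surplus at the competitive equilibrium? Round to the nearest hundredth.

422.45

Set 114 - 1.5Q = 25 + 6Q, which gives 89 = 7.5Q, so Q* = 11.8667 and P* = 114 - 1.5(11.8667) = 96.2.
Producer surplus is the triangle above supply below P*: (1/2)(11.8667)(96.2 - 25) = (1/2)(11.8667)(71.2) = 422.4533.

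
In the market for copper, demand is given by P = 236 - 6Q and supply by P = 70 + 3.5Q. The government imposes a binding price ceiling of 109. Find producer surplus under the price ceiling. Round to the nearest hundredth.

217.29

Free-market equilibrium: 236 - 6Q = 70 + 3.5Q gives Q* = 17.4737, P* = 131.1579.
At P = 109, sellers supply (109 - 70)/3.5 = 11.1429 while buyers want more, so the quantity traded is 11.1429 at price 109.
PS is the triangle above supply below 109: (1/2)(11.1429)(109 - 70) = 217.2857.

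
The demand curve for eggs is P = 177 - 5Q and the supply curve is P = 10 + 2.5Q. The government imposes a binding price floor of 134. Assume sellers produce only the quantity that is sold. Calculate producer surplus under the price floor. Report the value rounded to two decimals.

Free-market equilibrium: 177 - 5Q = 10 + 2.5Q gives Q* = 22.2667, P* = 65.6667.
At P = 134, buyers demand (177 - 134)/5 = 8.6 while sellers would supply more, so the quantity traded is 8.6 at price 134.
The supply price at Q = 8.6 is 31.5. PS is the trapezoid between 134 and supply over [0, 8.6]: (1/2)[(134 - 10) + (134 - 31.5)](8.6) = 973.95.

973.95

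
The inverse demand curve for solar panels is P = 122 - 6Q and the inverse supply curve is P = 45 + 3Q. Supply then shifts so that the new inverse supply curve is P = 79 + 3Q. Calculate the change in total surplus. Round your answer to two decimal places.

Initial equilibrium: Q_0 = 8.5556, P_0 = 70.6667; CS_0 = (1/2)(8.5556)(51.3333) = 219.5926, PS_0 = (1/2)(8.5556)(25.6667) = 109.7963.
New equilibrium: 122 - 6Q = 79 + 3Q gives Q_1 = 4.7778, P_1 = 93.3333; CS_1 = 68.4815, PS_1 = 34.2407.
Change in total surplus = (68.4815 + 34.2407) - (219.5926 + 109.7963) = -226.6667.

-226.67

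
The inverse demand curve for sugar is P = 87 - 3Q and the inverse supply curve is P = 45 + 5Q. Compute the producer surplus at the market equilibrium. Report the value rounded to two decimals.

68.91

Setting demand equal to supply, 42 = 8Q, so Q* = 5.25 and P* = 71.25.
PS is the area between P* and the supply curve from 0 to Q*: (1/2)(5.25)(26.25) = 68.9062.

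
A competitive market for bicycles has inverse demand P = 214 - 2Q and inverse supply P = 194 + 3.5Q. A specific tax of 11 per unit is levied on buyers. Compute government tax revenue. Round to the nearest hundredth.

Pre-tax equilibrium: 214 - 2Q = 194 + 3.5Q gives Q* = 3.6364, P* = 206.7273.
With the tax, buyers' net willingness to pay falls by 11: (214 - 11) - 2Q = 194 + 3.5Q, so Q_t = 1.6364. Buyers pay P_b = 210.7273; sellers receive P_s = P_b - 11 = 199.7273.
Revenue is the tax times quantity traded: 11 x 1.6364 = 18.

18.00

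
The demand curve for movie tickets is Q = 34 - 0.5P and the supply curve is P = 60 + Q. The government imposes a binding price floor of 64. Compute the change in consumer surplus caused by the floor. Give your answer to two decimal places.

Rewriting demand in inverse form: P = 68 - 2Q.
Without the control, 68 - 2Q = 60 + Q so Q* = 2.6667 and P* = 62.6667.
At the floor price 64, quantity demanded is (68 - 64)/2 = 2; demand is the short side, so Q = 2 trades at P = 64.
CS goes from (1/2)(2.6667)(5.3333) = 7.1111 to 4 (computed as (68 - 64)(2) - (1/2)(2)(2)^2), a change of -3.1111.

-3.11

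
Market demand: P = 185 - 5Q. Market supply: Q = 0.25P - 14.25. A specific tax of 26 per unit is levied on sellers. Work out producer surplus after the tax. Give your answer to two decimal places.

Rewriting supply in inverse form: P = 57 + 4Q.
Without the tax, 185 - 5Q = 57 + 4Q so Q* = 14.2222 and P* = 113.8889.
A tax on sellers shifts supply up by 26: 185 - 5Q = 57 + 4Q + 26, so Q_t = 11.3333. Buyers pay P_b = 128.3333; sellers receive P_s = P_b - 26 = 102.3333.
PS = (1/2)(Q_t)(P_s - 57) = (1/2)(11.3333)(45.3333) = 256.8889.

256.89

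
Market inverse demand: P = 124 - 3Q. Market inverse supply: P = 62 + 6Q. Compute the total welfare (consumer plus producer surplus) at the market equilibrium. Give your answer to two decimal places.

213.56

Setting demand equal to supply, 62 = 9Q, so Q* = 6.8889 and P* = 103.3333.
CS = (1/2)(6.8889)(20.6667) = 71.1852 and PS = (1/2)(6.8889)(41.3333) = 142.3704, so total surplus = 213.5556.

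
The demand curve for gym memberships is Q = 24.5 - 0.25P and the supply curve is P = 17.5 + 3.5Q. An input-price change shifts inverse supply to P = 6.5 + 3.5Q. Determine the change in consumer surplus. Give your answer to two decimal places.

Rewriting demand in inverse form: P = 98 - 4Q.
Initial equilibrium: Q_0 = 10.7333, P_0 = 55.0667; CS_0 = (1/2)(10.7333)(42.9333) = 230.4089, PS_0 = (1/2)(10.7333)(37.5667) = 201.6078.
New equilibrium: 98 - 4Q = 6.5 + 3.5Q gives Q_1 = 12.2, P_1 = 49.2; CS_1 = 297.68, PS_1 = 260.47.
Change in consumer surplus = 297.68 - 230.4089 = 67.2711.

67.27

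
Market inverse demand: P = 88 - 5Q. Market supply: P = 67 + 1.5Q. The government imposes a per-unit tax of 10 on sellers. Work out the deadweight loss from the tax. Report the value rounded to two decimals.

7.69

Without the tax, 88 - 5Q = 67 + 1.5Q so Q* = 3.2308 and P* = 71.8462.
A tax on sellers shifts supply up by 10: 88 - 5Q = 67 + 1.5Q + 10, so Q_t = 1.6923. Buyers pay P_b = 79.5385; sellers receive P_s = P_b - 10 = 69.5385.
The welfare triangle lost has base Q* - Q_t = 1.5385 and height t = 10, so DWL = (1/2)(1.5385)(10) = 7.6923.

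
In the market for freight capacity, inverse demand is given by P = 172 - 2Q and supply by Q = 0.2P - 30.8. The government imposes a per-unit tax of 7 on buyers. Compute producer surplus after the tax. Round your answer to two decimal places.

6.17

Rewriting supply in inverse form: P = 154 + 5Q.
Without the tax, 172 - 2Q = 154 + 5Q so Q* = 2.5714 and P* = 166.8571.
With the tax, buyers' net willingness to pay falls by 7: (172 - 7) - 2Q = 154 + 5Q, so Q_t = 1.5714. Buyers pay P_b = 168.8571; sellers receive P_s = P_b - 7 = 161.8571.
PS = (1/2)(Q_t)(P_s - 154) = (1/2)(1.5714)(7.8571) = 6.1735.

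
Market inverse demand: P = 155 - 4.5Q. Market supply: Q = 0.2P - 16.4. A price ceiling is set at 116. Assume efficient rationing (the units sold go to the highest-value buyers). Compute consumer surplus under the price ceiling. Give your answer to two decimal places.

Rewriting supply in inverse form: P = 82 + 5Q.
Without the control, 155 - 4.5Q = 82 + 5Q so Q* = 7.6842 and P* = 120.4211.
At the ceiling price 116, quantity supplied is (116 - 82)/5 = 6.8; supply is the short side, so Q = 6.8 trades at P = 116.
The demand price at Q = 6.8 is 124.4. CS is the trapezoid between demand and 116 over [0, 6.8]: (1/2)[(155 - 116) + (124.4 - 116)](6.8) = 161.16.

161.16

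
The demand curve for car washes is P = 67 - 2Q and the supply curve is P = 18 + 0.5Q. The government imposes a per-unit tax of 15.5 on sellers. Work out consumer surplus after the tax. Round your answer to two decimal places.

Pre-tax equilibrium: 67 - 2Q = 18 + 0.5Q gives Q* = 19.6, P* = 27.8.
With the tax, sellers need 15.5 more per unit: 67 - 2Q = 18 + 0.5Q + 15.5, so Q_t = 13.4. Buyers pay P_b = 40.2; sellers receive P_s = P_b - 15.5 = 24.7.
CS = (1/2)(Q_t)(67 - P_b) = (1/2)(13.4)(26.8) = 179.56.

179.56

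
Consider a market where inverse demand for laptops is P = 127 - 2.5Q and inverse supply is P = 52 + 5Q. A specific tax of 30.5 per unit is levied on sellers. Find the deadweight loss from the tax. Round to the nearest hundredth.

Pre-tax equilibrium: 127 - 2.5Q = 52 + 5Q gives Q* = 10, P* = 102.
A tax on sellers shifts supply up by 30.5: 127 - 2.5Q = 52 + 5Q + 30.5, so Q_t = 5.9333. Buyers pay P_b = 112.1667; sellers receive P_s = P_b - 30.5 = 81.6667.
Deadweight loss is the triangle between the curves from Q_t to Q*: (1/2)(10 - 5.9333)(30.5) = 62.0167.

62.02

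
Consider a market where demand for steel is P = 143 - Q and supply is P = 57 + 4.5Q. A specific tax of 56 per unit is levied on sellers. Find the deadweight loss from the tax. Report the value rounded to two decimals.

285.09

Without the tax, 143 - Q = 57 + 4.5Q so Q* = 15.6364 and P* = 127.3636.
A tax on sellers shifts supply up by 56: 143 - Q = 57 + 4.5Q + 56, so Q_t = 5.4545. Buyers pay P_b = 137.5455; sellers receive P_s = P_b - 56 = 81.5455.
Deadweight loss is the triangle between the curves from Q_t to Q*: (1/2)(15.6364 - 5.4545)(56) = 285.0909.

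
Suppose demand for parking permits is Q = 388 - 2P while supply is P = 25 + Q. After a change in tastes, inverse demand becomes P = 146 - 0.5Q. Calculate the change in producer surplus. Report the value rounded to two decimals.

-3093.33

Rewriting demand in inverse form: P = 194 - 0.5Q.
Initial equilibrium: Q_0 = 112.6667, P_0 = 137.6667; CS_0 = (1/2)(112.6667)(56.3333) = 3173.4444, PS_0 = (1/2)(112.6667)(112.6667) = 6346.8889.
New equilibrium: 146 - 0.5Q = 25 + Q gives Q_1 = 80.6667, P_1 = 105.6667; CS_1 = 1626.7778, PS_1 = 3253.5556.
Change in producer surplus = 3253.5556 - 6346.8889 = -3093.3333.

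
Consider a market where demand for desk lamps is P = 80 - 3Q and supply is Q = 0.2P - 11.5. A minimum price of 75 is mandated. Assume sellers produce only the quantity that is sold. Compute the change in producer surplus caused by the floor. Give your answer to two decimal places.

Rewriting supply in inverse form: P = 57.5 + 5Q.
Without the control, 80 - 3Q = 57.5 + 5Q so Q* = 2.8125 and P* = 71.5625.
At P = 75, buyers demand (80 - 75)/3 = 1.6667 while sellers would supply more, so the quantity traded is 1.6667 at price 75.
PS goes from (1/2)(2.8125)(14.0625) = 19.7754 to 22.2222 (computed as (75 - 57.5)(1.6667) - (1/2)(5)(1.6667)^2), a change of 2.4468.

2.45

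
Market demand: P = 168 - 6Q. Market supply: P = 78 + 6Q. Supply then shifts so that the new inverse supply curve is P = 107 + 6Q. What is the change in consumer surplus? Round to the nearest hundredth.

Initial equilibrium: Q_0 = 7.5, P_0 = 123; CS_0 = (1/2)(7.5)(45) = 168.75, PS_0 = (1/2)(7.5)(45) = 168.75.
New equilibrium: 168 - 6Q = 107 + 6Q gives Q_1 = 5.0833, P_1 = 137.5; CS_1 = 77.5208, PS_1 = 77.5208.
Change in consumer surplus = 77.5208 - 168.75 = -91.2292.

-91.23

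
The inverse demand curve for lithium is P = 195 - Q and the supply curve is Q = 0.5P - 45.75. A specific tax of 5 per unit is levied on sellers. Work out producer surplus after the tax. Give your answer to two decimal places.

Rewriting supply in inverse form: P = 91.5 + 2Q.
Pre-tax equilibrium: 195 - Q = 91.5 + 2Q gives Q* = 34.5, P* = 160.5.
A tax on sellers shifts supply up by 5: 195 - Q = 91.5 + 2Q + 5, so Q_t = 32.8333. Buyers pay P_b = 162.1667; sellers receive P_s = P_b - 5 = 157.1667.
PS = (1/2)(Q_t)(P_s - 91.5) = (1/2)(32.8333)(65.6667) = 1078.0278.

1078.03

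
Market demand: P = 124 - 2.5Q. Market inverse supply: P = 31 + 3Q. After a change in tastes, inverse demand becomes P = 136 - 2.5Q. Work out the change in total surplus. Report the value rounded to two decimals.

Initial equilibrium: Q_0 = 16.9091, P_0 = 81.7273; CS_0 = (1/2)(16.9091)(42.2727) = 357.3967, PS_0 = (1/2)(16.9091)(50.7273) = 428.876.
New equilibrium: 136 - 2.5Q = 31 + 3Q gives Q_1 = 19.0909, P_1 = 88.2727; CS_1 = 455.5785, PS_1 = 546.6942.
Change in total surplus = (455.5785 + 546.6942) - (357.3967 + 428.876) = 216.

216.00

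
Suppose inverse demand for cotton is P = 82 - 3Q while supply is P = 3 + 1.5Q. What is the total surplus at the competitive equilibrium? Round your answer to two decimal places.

693.44

Set 82 - 3Q = 3 + 1.5Q, which gives 79 = 4.5Q, so Q* = 17.5556 and P* = 82 - 3(17.5556) = 29.3333.
CS = (1/2)(17.5556)(52.6667) = 462.2963 and PS = (1/2)(17.5556)(26.3333) = 231.1481, so total surplus = 693.4444.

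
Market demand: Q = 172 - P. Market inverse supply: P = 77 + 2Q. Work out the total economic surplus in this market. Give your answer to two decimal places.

1504.17

Rewriting demand in inverse form: P = 172 - Q.
Setting demand equal to supply, 95 = 3Q, so Q* = 31.6667 and P* = 140.3333.
Total surplus is the full triangle between the curves from 0 to Q*: (1/2)(31.6667)(172 - 77) = 1504.1667.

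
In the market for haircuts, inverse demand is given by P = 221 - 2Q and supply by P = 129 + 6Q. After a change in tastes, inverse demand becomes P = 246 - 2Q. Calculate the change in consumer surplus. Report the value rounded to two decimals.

81.64

Initial equilibrium: Q_0 = 11.5, P_0 = 198; CS_0 = (1/2)(11.5)(23) = 132.25, PS_0 = (1/2)(11.5)(69) = 396.75.
New equilibrium: 246 - 2Q = 129 + 6Q gives Q_1 = 14.625, P_1 = 216.75; CS_1 = 213.8906, PS_1 = 641.6719.
Change in consumer surplus = 213.8906 - 132.25 = 81.6406.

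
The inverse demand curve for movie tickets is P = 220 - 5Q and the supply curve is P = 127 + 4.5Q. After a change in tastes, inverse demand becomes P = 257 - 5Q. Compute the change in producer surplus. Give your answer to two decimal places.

Initial equilibrium: Q_0 = 9.7895, P_0 = 171.0526; CS_0 = (1/2)(9.7895)(48.9474) = 239.5845, PS_0 = (1/2)(9.7895)(44.0526) = 215.626.
New equilibrium: 257 - 5Q = 127 + 4.5Q gives Q_1 = 13.6842, P_1 = 188.5789; CS_1 = 468.144, PS_1 = 421.3296.
Change in producer surplus = 421.3296 - 215.626 = 205.7036.

205.70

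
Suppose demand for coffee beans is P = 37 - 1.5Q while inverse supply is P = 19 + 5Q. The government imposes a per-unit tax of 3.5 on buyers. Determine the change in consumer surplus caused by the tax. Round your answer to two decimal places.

-2.02

Pre-tax equilibrium: 37 - 1.5Q = 19 + 5Q gives Q* = 2.7692, P* = 32.8462.
With the tax, buyers' net willingness to pay falls by 3.5: (37 - 3.5) - 1.5Q = 19 + 5Q, so Q_t = 2.2308. Buyers pay P_b = 33.6538; sellers receive P_s = P_b - 3.5 = 30.1538.
CS falls from (1/2)(2.7692)(4.1538) = 5.7515 to (1/2)(2.2308)(3.3462) = 3.7322, a change of -2.0192.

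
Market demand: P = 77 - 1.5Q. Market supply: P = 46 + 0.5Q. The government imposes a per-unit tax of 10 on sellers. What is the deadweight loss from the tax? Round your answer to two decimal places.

25.00

Pre-tax equilibrium: 77 - 1.5Q = 46 + 0.5Q gives Q* = 15.5, P* = 53.75.
A tax on sellers shifts supply up by 10: 77 - 1.5Q = 46 + 0.5Q + 10, so Q_t = 10.5. Buyers pay P_b = 61.25; sellers receive P_s = P_b - 10 = 51.25.
The welfare triangle lost has base Q* - Q_t = 5 and height t = 10, so DWL = (1/2)(5)(10) = 25.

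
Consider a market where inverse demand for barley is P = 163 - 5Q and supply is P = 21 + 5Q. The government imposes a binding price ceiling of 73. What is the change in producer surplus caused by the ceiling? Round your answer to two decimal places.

Free-market equilibrium: 163 - 5Q = 21 + 5Q gives Q* = 14.2, P* = 92.
At P = 73, sellers supply (73 - 21)/5 = 10.4 while buyers want more, so the quantity traded is 10.4 at price 73.
PS goes from (1/2)(14.2)(71) = 504.1 to 270.4 (computed as (73 - 21)(10.4) - (1/2)(5)(10.4)^2), a change of -233.7.

-233.70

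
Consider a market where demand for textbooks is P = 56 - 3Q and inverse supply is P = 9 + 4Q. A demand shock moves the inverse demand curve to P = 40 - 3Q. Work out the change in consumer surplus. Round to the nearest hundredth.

-38.20

Initial equilibrium: Q_0 = 6.7143, P_0 = 35.8571; CS_0 = (1/2)(6.7143)(20.1429) = 67.6224, PS_0 = (1/2)(6.7143)(26.8571) = 90.1633.
New equilibrium: 40 - 3Q = 9 + 4Q gives Q_1 = 4.4286, P_1 = 26.7143; CS_1 = 29.4184, PS_1 = 39.2245.
Change in consumer surplus = 29.4184 - 67.6224 = -38.2041.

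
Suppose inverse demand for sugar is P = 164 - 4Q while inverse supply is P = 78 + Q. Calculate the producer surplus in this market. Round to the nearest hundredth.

Setting demand equal to supply, 86 = 5Q, so Q* = 17.2 and P* = 95.2.
The supply curve's price intercept is 78, so PS = (1/2)(Q*)(P* - 78) = (1/2)(17.2)(17.2) = 147.92.

147.92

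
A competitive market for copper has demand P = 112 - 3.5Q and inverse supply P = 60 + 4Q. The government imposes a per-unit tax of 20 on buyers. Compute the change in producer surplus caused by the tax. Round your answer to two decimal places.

-59.73

Without the tax, 112 - 3.5Q = 60 + 4Q so Q* = 6.9333 and P* = 87.7333.
A tax on buyers shifts demand down by 20: (112 - 20) - 3.5Q = 60 + 4Q, so Q_t = 4.2667. Buyers pay P_b = 97.0667; sellers receive P_s = P_b - 20 = 77.0667.
Producers lose the trapezoid between P_s and P* out to Q_t plus the triangle from Q_t to Q*: change in PS = 36.4089 - 96.1422 = -59.7333.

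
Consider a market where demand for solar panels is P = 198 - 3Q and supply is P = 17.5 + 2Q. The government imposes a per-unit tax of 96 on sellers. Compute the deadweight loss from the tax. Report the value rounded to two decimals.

921.60

Without the tax, 198 - 3Q = 17.5 + 2Q so Q* = 36.1 and P* = 89.7.
A tax on sellers shifts supply up by 96: 198 - 3Q = 17.5 + 2Q + 96, so Q_t = 16.9. Buyers pay P_b = 147.3; sellers receive P_s = P_b - 96 = 51.3.
Deadweight loss is the triangle between the curves from Q_t to Q*: (1/2)(36.1 - 16.9)(96) = 921.6.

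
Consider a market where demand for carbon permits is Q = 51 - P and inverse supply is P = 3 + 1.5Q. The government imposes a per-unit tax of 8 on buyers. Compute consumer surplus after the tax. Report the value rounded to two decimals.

Rewriting demand in inverse form: P = 51 - Q.
Without the tax, 51 - Q = 3 + 1.5Q so Q* = 19.2 and P* = 31.8.
With the tax, buyers' net willingness to pay falls by 8: (51 - 8) - Q = 3 + 1.5Q, so Q_t = 16. Buyers pay P_b = 35; sellers receive P_s = P_b - 8 = 27.
Consumer surplus is the triangle under demand above P_b: (1/2)(16)(51 - 35) = 128.

128.00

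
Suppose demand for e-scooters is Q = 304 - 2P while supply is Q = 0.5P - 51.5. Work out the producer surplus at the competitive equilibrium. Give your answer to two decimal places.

384.16

Rewriting demand in inverse form: P = 152 - 0.5Q.
Rewriting supply in inverse form: P = 103 + 2Q.
Setting demand equal to supply, 49 = 2.5Q, so Q* = 19.6 and P* = 142.2.
Producer surplus is the triangle above supply below P*: (1/2)(19.6)(142.2 - 103) = (1/2)(19.6)(39.2) = 384.16.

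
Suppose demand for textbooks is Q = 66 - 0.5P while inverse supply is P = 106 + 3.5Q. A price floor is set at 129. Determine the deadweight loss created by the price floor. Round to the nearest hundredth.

28.64

Rewriting demand in inverse form: P = 132 - 2Q.
Without the control, 132 - 2Q = 106 + 3.5Q so Q* = 4.7273 and P* = 122.5455.
At P = 129, buyers demand (132 - 129)/2 = 1.5 while sellers would supply more, so the quantity traded is 1.5 at price 129.
At Q = 1.5 the demand price is 129 and the supply price is 111.25. Deadweight loss is the triangle between the curves from 1.5 to 4.7273: (1/2)(129 - 111.25)(4.7273 - 1.5) = 28.642.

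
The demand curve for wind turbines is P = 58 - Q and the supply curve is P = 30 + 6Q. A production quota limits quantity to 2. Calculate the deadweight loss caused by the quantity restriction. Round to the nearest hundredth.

14.00

Without the quota, 58 - Q = 30 + 6Q gives Q* = 4.
At Q = 2 the demand price is 58 - (2) = 56 and the supply price is 30 + 6(2) = 42.
Deadweight loss is the triangle between the curves from 2 to 4: (1/2)(56 - 42)(4 - 2) = 14.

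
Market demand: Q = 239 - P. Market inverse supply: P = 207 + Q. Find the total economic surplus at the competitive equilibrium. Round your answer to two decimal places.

Rewriting demand in inverse form: P = 239 - Q.
Set 239 - Q = 207 + Q, which gives 32 = 2Q, so Q* = 16 and P* = 239 - (16) = 223.
CS = (1/2)(16)(16) = 128 and PS = (1/2)(16)(16) = 128, so total surplus = 256.

256.00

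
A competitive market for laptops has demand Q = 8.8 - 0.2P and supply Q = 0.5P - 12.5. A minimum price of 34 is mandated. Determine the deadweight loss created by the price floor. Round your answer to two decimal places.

Rewriting demand in inverse form: P = 44 - 5Q.
Rewriting supply in inverse form: P = 25 + 2Q.
Without the control, 44 - 5Q = 25 + 2Q so Q* = 2.7143 and P* = 30.4286.
At the floor price 34, quantity demanded is (44 - 34)/5 = 2; demand is the short side, so Q = 2 trades at P = 34.
The lost-trades triangle has base Q* - 2 = 0.7143 and height equal to the gap between the curves at Q = 2, which is 34 - 29 = 5. DWL = (1/2)(0.7143)(5) = 1.7857.

1.79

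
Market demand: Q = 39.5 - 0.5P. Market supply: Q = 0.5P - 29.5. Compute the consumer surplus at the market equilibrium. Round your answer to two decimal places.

25.00

Rewriting demand in inverse form: P = 79 - 2Q.
Rewriting supply in inverse form: P = 59 + 2Q.
Equilibrium: 79 - 2Q = 59 + 2Q, so Q* = 5 and P* = 69.
CS is the area between the demand curve and P* from 0 to Q*: (1/2)(5)(10) = 25.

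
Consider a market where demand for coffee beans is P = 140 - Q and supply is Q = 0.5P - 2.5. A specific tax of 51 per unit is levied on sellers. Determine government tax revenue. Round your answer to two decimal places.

1428.00

Rewriting supply in inverse form: P = 5 + 2Q.
Pre-tax equilibrium: 140 - Q = 5 + 2Q gives Q* = 45, P* = 95.
A tax on sellers shifts supply up by 51: 140 - Q = 5 + 2Q + 51, so Q_t = 28. Buyers pay P_b = 112; sellers receive P_s = P_b - 51 = 61.
Tax revenue = t x Q_t = 51 x 28 = 1428.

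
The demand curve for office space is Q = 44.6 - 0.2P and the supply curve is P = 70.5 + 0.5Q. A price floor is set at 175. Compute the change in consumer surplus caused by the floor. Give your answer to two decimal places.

Rewriting demand in inverse form: P = 223 - 5Q.
Free-market equilibrium: 223 - 5Q = 70.5 + 0.5Q gives Q* = 27.7273, P* = 84.3636.
At the floor price 175, quantity demanded is (223 - 175)/5 = 9.6; demand is the short side, so Q = 9.6 trades at P = 175.
CS goes from (1/2)(27.7273)(138.6364) = 1922.0041 to 230.4 (computed as (223 - 175)(9.6) - (1/2)(5)(9.6)^2), a change of -1691.6041.

-1691.60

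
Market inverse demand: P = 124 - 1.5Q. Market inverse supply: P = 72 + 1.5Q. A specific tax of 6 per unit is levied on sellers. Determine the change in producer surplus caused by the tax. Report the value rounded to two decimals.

Without the tax, 124 - 1.5Q = 72 + 1.5Q so Q* = 17.3333 and P* = 98.
A tax on sellers shifts supply up by 6: 124 - 1.5Q = 72 + 1.5Q + 6, so Q_t = 15.3333. Buyers pay P_b = 101; sellers receive P_s = P_b - 6 = 95.
PS falls from (1/2)(17.3333)(26) = 225.3333 to (1/2)(15.3333)(23) = 176.3333, a change of -49.

-49.00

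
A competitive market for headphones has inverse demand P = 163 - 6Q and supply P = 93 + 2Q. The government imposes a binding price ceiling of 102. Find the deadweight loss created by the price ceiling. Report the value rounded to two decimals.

72.25

Without the control, 163 - 6Q = 93 + 2Q so Q* = 8.75 and P* = 110.5.
At the ceiling price 102, quantity supplied is (102 - 93)/2 = 4.5; supply is the short side, so Q = 4.5 trades at P = 102.
At Q = 4.5 the demand price is 136 and the supply price is 102. Deadweight loss is the triangle between the curves from 4.5 to 8.75: (1/2)(136 - 102)(8.75 - 4.5) = 72.25.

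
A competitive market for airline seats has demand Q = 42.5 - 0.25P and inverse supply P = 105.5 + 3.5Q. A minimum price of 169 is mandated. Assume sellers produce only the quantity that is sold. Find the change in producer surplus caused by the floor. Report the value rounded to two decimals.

-113.66

Rewriting demand in inverse form: P = 170 - 4Q.
Without the control, 170 - 4Q = 105.5 + 3.5Q so Q* = 8.6 and P* = 135.6.
At the floor price 169, quantity demanded is (170 - 169)/4 = 0.25; demand is the short side, so Q = 0.25 trades at P = 169.
PS goes from (1/2)(8.6)(30.1) = 129.43 to 15.7656 (computed as (169 - 105.5)(0.25) - (1/2)(3.5)(0.25)^2), a change of -113.6644.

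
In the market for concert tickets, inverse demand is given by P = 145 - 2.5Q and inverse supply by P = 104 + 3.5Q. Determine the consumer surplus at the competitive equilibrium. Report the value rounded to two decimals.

Setting demand equal to supply, 41 = 6Q, so Q* = 6.8333 and P* = 127.9167.
Consumer surplus is the triangle under demand above P*: (1/2)(6.8333)(145 - 127.9167) = (1/2)(6.8333)(17.0833) = 58.3681.

58.37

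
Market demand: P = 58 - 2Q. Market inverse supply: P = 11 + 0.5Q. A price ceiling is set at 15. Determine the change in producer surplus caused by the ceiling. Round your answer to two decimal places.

-72.36

Free-market equilibrium: 58 - 2Q = 11 + 0.5Q gives Q* = 18.8, P* = 20.4.
At P = 15, sellers supply (15 - 11)/0.5 = 8 while buyers want more, so the quantity traded is 8 at price 15.
PS goes from (1/2)(18.8)(9.4) = 88.36 to 16 (computed as (15 - 11)(8) - (1/2)(0.5)(8)^2), a change of -72.36.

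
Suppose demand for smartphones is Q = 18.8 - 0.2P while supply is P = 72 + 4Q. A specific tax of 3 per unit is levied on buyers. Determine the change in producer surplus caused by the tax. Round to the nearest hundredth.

Rewriting demand in inverse form: P = 94 - 5Q.
Pre-tax equilibrium: 94 - 5Q = 72 + 4Q gives Q* = 2.4444, P* = 81.7778.
A tax on buyers shifts demand down by 3: (94 - 3) - 5Q = 72 + 4Q, so Q_t = 2.1111. Buyers pay P_b = 83.4444; sellers receive P_s = P_b - 3 = 80.4444.
PS falls from (1/2)(2.4444)(9.7778) = 11.9506 to (1/2)(2.1111)(8.4444) = 8.9136, a change of -3.037.

-3.04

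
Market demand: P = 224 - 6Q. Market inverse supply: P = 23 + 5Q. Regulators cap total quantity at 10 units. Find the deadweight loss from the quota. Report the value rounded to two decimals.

376.41

Without the quota, 224 - 6Q = 23 + 5Q gives Q* = 18.2727.
At Q = 10 the demand price is 224 - 6(10) = 164 and the supply price is 23 + 5(10) = 73.
DWL = (1/2)(gap between curves at 10) x (Q* - 10) = (1/2)(91)(8.2727) = 376.4091.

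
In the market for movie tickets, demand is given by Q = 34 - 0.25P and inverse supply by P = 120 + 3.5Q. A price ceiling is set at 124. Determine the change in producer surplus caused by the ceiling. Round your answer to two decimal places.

-5.68

Rewriting demand in inverse form: P = 136 - 4Q.
Without the control, 136 - 4Q = 120 + 3.5Q so Q* = 2.1333 and P* = 127.4667.
At P = 124, sellers supply (124 - 120)/3.5 = 1.1429 while buyers want more, so the quantity traded is 1.1429 at price 124.
PS goes from (1/2)(2.1333)(7.4667) = 7.9644 to 2.2857 (computed as (124 - 120)(1.1429) - (1/2)(3.5)(1.1429)^2), a change of -5.6787.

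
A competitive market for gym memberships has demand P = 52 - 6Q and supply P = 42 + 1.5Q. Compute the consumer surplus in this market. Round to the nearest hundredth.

Setting demand equal to supply, 10 = 7.5Q, so Q* = 1.3333 and P* = 44.
Consumer surplus is the triangle under demand above P*: (1/2)(1.3333)(52 - 44) = (1/2)(1.3333)(8) = 5.3333.

5.33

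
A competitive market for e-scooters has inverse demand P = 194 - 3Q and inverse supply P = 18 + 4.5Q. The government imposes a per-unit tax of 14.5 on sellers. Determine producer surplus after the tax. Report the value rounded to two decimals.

1043.29

Without the tax, 194 - 3Q = 18 + 4.5Q so Q* = 23.4667 and P* = 123.6.
A tax on sellers shifts supply up by 14.5: 194 - 3Q = 18 + 4.5Q + 14.5, so Q_t = 21.5333. Buyers pay P_b = 129.4; sellers receive P_s = P_b - 14.5 = 114.9.
Producer surplus is the triangle above supply below P_s: (1/2)(21.5333)(114.9 - 18) = 1043.29.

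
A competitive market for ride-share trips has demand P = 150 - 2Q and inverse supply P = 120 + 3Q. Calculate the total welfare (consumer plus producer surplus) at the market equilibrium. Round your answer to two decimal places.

Equilibrium: 150 - 2Q = 120 + 3Q, so Q* = 6 and P* = 138.
Total surplus is the full triangle between the curves from 0 to Q*: (1/2)(6)(150 - 120) = 90.

90.00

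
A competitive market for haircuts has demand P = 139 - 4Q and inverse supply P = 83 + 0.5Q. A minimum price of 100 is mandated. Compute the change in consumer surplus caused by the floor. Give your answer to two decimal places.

-119.60

Free-market equilibrium: 139 - 4Q = 83 + 0.5Q gives Q* = 12.4444, P* = 89.2222.
At P = 100, buyers demand (139 - 100)/4 = 9.75 while sellers would supply more, so the quantity traded is 9.75 at price 100.
CS goes from (1/2)(12.4444)(49.7778) = 309.7284 to 190.125 (computed as (139 - 100)(9.75) - (1/2)(4)(9.75)^2), a change of -119.6034.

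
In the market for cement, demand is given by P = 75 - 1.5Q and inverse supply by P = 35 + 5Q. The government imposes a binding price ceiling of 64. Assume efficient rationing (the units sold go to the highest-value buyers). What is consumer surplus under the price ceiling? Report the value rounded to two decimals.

Free-market equilibrium: 75 - 1.5Q = 35 + 5Q gives Q* = 6.1538, P* = 65.7692.
At P = 64, sellers supply (64 - 35)/5 = 5.8 while buyers want more, so the quantity traded is 5.8 at price 64.
The demand price at Q = 5.8 is 66.3. CS is the trapezoid between demand and 64 over [0, 5.8]: (1/2)[(75 - 64) + (66.3 - 64)](5.8) = 38.57.

38.57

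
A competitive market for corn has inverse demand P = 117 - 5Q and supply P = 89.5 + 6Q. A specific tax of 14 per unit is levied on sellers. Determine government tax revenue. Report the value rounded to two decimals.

Pre-tax equilibrium: 117 - 5Q = 89.5 + 6Q gives Q* = 2.5, P* = 104.5.
With the tax, sellers need 14 more per unit: 117 - 5Q = 89.5 + 6Q + 14, so Q_t = 1.2273. Buyers pay P_b = 110.8636; sellers receive P_s = P_b - 14 = 96.8636.
Tax revenue = t x Q_t = 14 x 1.2273 = 17.1818.

17.18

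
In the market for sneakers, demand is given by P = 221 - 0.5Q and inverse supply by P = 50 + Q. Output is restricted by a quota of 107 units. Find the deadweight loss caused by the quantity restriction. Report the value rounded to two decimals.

Unrestricted equilibrium: Q* = (221 - 50)/(0.5 + 1) = 114.
At Q = 107 the demand price is 221 - 0.5(107) = 167.5 and the supply price is 50 + (107) = 157.
DWL = (1/2)(gap between curves at 107) x (Q* - 107) = (1/2)(10.5)(7) = 36.75.

36.75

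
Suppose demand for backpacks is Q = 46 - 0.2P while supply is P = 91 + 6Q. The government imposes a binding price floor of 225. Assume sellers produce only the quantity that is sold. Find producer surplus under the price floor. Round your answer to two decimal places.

131.00

Rewriting demand in inverse form: P = 230 - 5Q.
Without the control, 230 - 5Q = 91 + 6Q so Q* = 12.6364 and P* = 166.8182.
At the floor price 225, quantity demanded is (230 - 225)/5 = 1; demand is the short side, so Q = 1 trades at P = 225.
The supply price at Q = 1 is 97. PS is the trapezoid between 225 and supply over [0, 1]: (1/2)[(225 - 91) + (225 - 97)](1) = 131.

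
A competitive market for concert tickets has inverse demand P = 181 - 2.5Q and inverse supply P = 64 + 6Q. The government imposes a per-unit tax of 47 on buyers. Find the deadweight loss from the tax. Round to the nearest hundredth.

129.94

Pre-tax equilibrium: 181 - 2.5Q = 64 + 6Q gives Q* = 13.7647, P* = 146.5882.
With the tax, buyers' net willingness to pay falls by 47: (181 - 47) - 2.5Q = 64 + 6Q, so Q_t = 8.2353. Buyers pay P_b = 160.4118; sellers receive P_s = P_b - 47 = 113.4118.
Deadweight loss is the triangle between the curves from Q_t to Q*: (1/2)(13.7647 - 8.2353)(47) = 129.9412.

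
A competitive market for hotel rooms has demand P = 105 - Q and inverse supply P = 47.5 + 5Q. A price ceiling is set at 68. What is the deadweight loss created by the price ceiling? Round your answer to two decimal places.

90.20

Free-market equilibrium: 105 - Q = 47.5 + 5Q gives Q* = 9.5833, P* = 95.4167.
At the ceiling price 68, quantity supplied is (68 - 47.5)/5 = 4.1; supply is the short side, so Q = 4.1 trades at P = 68.
At Q = 4.1 the demand price is 100.9 and the supply price is 68. Deadweight loss is the triangle between the curves from 4.1 to 9.5833: (1/2)(100.9 - 68)(9.5833 - 4.1) = 90.2008.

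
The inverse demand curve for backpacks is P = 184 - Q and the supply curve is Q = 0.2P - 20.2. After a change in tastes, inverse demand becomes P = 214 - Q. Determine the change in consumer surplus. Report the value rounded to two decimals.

81.67

Rewriting supply in inverse form: P = 101 + 5Q.
Initial equilibrium: Q_0 = 13.8333, P_0 = 170.1667; CS_0 = (1/2)(13.8333)(13.8333) = 95.6806, PS_0 = (1/2)(13.8333)(69.1667) = 478.4028.
New equilibrium: 214 - Q = 101 + 5Q gives Q_1 = 18.8333, P_1 = 195.1667; CS_1 = 177.3472, PS_1 = 886.7361.
Change in consumer surplus = 177.3472 - 95.6806 = 81.6667.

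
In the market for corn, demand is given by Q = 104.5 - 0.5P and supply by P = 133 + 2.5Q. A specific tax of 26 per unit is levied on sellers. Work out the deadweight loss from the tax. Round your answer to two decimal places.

Rewriting demand in inverse form: P = 209 - 2Q.
Without the tax, 209 - 2Q = 133 + 2.5Q so Q* = 16.8889 and P* = 175.2222.
With the tax, sellers need 26 more per unit: 209 - 2Q = 133 + 2.5Q + 26, so Q_t = 11.1111. Buyers pay P_b = 186.7778; sellers receive P_s = P_b - 26 = 160.7778.
The welfare triangle lost has base Q* - Q_t = 5.7778 and height t = 26, so DWL = (1/2)(5.7778)(26) = 75.1111.

75.11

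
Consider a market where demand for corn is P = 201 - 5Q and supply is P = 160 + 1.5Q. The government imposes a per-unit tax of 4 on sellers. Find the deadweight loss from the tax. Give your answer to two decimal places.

Pre-tax equilibrium: 201 - 5Q = 160 + 1.5Q gives Q* = 6.3077, P* = 169.4615.
A tax on sellers shifts supply up by 4: 201 - 5Q = 160 + 1.5Q + 4, so Q_t = 5.6923. Buyers pay P_b = 172.5385; sellers receive P_s = P_b - 4 = 168.5385.
Deadweight loss is the triangle between the curves from Q_t to Q*: (1/2)(6.3077 - 5.6923)(4) = 1.2308.

1.23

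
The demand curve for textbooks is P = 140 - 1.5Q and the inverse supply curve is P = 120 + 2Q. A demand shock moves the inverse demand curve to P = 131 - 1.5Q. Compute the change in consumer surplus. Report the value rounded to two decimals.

Initial equilibrium: Q_0 = 5.7143, P_0 = 131.4286; CS_0 = (1/2)(5.7143)(8.5714) = 24.4898, PS_0 = (1/2)(5.7143)(11.4286) = 32.6531.
New equilibrium: 131 - 1.5Q = 120 + 2Q gives Q_1 = 3.1429, P_1 = 126.2857; CS_1 = 7.4082, PS_1 = 9.8776.
Change in consumer surplus = 7.4082 - 24.4898 = -17.0816.

-17.08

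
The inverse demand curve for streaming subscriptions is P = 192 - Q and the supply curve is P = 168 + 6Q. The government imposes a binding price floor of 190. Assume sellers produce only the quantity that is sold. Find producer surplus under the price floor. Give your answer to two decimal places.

32.00

Without the control, 192 - Q = 168 + 6Q so Q* = 3.4286 and P* = 188.5714.
At the floor price 190, quantity demanded is (192 - 190)/1 = 2; demand is the short side, so Q = 2 trades at P = 190.
The supply price at Q = 2 is 180. PS is the trapezoid between 190 and supply over [0, 2]: (1/2)[(190 - 168) + (190 - 180)](2) = 32.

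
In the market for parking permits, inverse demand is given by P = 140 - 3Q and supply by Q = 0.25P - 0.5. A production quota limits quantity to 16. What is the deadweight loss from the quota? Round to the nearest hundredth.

Rewriting supply in inverse form: P = 2 + 4Q.
Unrestricted equilibrium: Q* = (140 - 2)/(3 + 4) = 19.7143.
At Q = 16 the demand price is 140 - 3(16) = 92 and the supply price is 2 + 4(16) = 66.
DWL = (1/2)(gap between curves at 16) x (Q* - 16) = (1/2)(26)(3.7143) = 48.2857.

48.29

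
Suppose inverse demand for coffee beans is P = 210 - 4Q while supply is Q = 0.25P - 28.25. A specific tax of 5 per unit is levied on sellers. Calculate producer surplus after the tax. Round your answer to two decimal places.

Rewriting supply in inverse form: P = 113 + 4Q.
Without the tax, 210 - 4Q = 113 + 4Q so Q* = 12.125 and P* = 161.5.
A tax on sellers shifts supply up by 5: 210 - 4Q = 113 + 4Q + 5, so Q_t = 11.5. Buyers pay P_b = 164; sellers receive P_s = P_b - 5 = 159.
Producer surplus is the triangle above supply below P_s: (1/2)(11.5)(159 - 113) = 264.5.

264.50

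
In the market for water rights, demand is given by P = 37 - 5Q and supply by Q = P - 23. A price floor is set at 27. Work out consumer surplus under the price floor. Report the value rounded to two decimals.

Rewriting supply in inverse form: P = 23 + Q.
Free-market equilibrium: 37 - 5Q = 23 + Q gives Q* = 2.3333, P* = 25.3333.
At P = 27, buyers demand (37 - 27)/5 = 2 while sellers would supply more, so the quantity traded is 2 at price 27.
CS is the triangle under demand above 27: (1/2)(2)(37 - 27) = 10.

10.00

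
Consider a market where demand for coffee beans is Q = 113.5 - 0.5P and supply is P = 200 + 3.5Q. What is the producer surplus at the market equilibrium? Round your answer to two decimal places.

42.17

Rewriting demand in inverse form: P = 227 - 2Q.
Setting demand equal to supply, 27 = 5.5Q, so Q* = 4.9091 and P* = 217.1818.
The supply curve's price intercept is 200, so PS = (1/2)(Q*)(P* - 200) = (1/2)(4.9091)(17.1818) = 42.1736.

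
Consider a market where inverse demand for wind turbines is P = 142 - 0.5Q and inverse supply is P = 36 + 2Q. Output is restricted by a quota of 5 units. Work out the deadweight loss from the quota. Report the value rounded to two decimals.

Without the quota, 142 - 0.5Q = 36 + 2Q gives Q* = 42.4.
At Q = 5 the demand price is 142 - 0.5(5) = 139.5 and the supply price is 36 + 2(5) = 46.
DWL = (1/2)(gap between curves at 5) x (Q* - 5) = (1/2)(93.5)(37.4) = 1748.45.

1748.45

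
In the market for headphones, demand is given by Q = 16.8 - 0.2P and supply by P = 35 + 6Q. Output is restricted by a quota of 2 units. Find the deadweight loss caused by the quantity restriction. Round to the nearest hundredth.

Rewriting demand in inverse form: P = 84 - 5Q.
Without the quota, 84 - 5Q = 35 + 6Q gives Q* = 4.4545.
At Q = 2 the demand price is 84 - 5(2) = 74 and the supply price is 35 + 6(2) = 47.
Deadweight loss is the triangle between the curves from 2 to 4.4545: (1/2)(74 - 47)(4.4545 - 2) = 33.1364.

33.14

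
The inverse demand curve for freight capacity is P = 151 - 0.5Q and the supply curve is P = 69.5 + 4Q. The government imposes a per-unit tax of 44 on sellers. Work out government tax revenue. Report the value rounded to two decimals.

366.67

Pre-tax equilibrium: 151 - 0.5Q = 69.5 + 4Q gives Q* = 18.1111, P* = 141.9444.
A tax on sellers shifts supply up by 44: 151 - 0.5Q = 69.5 + 4Q + 44, so Q_t = 8.3333. Buyers pay P_b = 146.8333; sellers receive P_s = P_b - 44 = 102.8333.
Revenue is the tax times quantity traded: 44 x 8.3333 = 366.6667.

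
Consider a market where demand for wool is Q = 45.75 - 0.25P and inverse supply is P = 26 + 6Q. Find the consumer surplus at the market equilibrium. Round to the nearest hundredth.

Rewriting demand in inverse form: P = 183 - 4Q.
Set 183 - 4Q = 26 + 6Q, which gives 157 = 10Q, so Q* = 15.7 and P* = 183 - 4(15.7) = 120.2.
The demand choke price is 183, so CS = (1/2)(Q*)(183 - P*) = (1/2)(15.7)(62.8) = 492.98.

492.98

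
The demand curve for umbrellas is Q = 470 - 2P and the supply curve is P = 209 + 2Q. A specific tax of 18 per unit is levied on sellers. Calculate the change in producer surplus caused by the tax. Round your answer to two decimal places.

Rewriting demand in inverse form: P = 235 - 0.5Q.
Without the tax, 235 - 0.5Q = 209 + 2Q so Q* = 10.4 and P* = 229.8.
A tax on sellers shifts supply up by 18: 235 - 0.5Q = 209 + 2Q + 18, so Q_t = 3.2. Buyers pay P_b = 233.4; sellers receive P_s = P_b - 18 = 215.4.
Producers lose the trapezoid between P_s and P* out to Q_t plus the triangle from Q_t to Q*: change in PS = 10.24 - 108.16 = -97.92.

-97.92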